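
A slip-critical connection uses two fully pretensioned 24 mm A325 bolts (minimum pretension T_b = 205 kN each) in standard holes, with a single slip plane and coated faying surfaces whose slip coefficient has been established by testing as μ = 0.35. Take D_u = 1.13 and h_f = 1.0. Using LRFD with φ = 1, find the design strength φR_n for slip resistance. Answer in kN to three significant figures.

R_n = μ · D_u · h_f · T_b · n_s · n_b = 0.35 × 1.13 × 1.0 × 205 × 1 × 2 = 162.2 kN.
Design strength φR_n = 1 × 162.2 = 162 kN.

162 kN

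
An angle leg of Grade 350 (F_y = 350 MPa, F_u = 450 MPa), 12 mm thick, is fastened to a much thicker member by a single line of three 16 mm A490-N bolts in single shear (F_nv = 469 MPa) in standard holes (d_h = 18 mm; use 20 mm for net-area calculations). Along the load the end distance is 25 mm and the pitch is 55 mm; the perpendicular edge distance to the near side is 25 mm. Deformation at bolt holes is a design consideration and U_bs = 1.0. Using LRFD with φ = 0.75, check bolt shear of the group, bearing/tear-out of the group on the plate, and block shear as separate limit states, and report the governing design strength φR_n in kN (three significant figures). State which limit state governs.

Bolt shear: A_b = π·16²/4 = 201.1 mm²; R_n = 469 × 201.1 × 3 × 1 / 1000 = 282.9 kN → 0.75 × 282.9 = 212 kN.
Bearing: edge l_c = 16, r_n = 103.7 kN; interior l_c = 37, r_n = 207.4 kN; R_n = 103.7 + 2·207.4 = 518.4 kN → 389 kN.
Block shear: A_gv = 1620, A_nv = 1020, A_nt = 180 mm²; R_n = min(0.6F_uA_nv, 0.6F_yA_gv) + U_bs·F_u·A_nt = 356.4 kN → 267 kN.
Bolt shear governs: 212 kN.

212 kN (bolt shear governs)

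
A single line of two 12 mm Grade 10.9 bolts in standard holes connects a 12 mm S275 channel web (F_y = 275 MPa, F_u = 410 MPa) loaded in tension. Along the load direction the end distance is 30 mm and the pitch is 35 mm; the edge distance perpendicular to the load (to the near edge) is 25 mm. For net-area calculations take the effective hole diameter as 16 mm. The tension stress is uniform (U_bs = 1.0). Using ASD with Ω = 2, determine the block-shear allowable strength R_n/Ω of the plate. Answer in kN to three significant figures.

Shear plane L_v = 30 + 1·35 = 65 mm; A_gv = 65 × 12 = 780 mm².
A_nv = (65 − 1.5·16) × 12 = 492 mm².
A_nt = (25 − 0.5·16) × 12 = 204 mm².
0.6 F_u A_nv = 121 kN; 0.6 F_y A_gv = 128.7 kN → shear rupture governs the shear term.
R_n = 121 + 1.0 × 410 × 204 / 1000 = 204.7 kN.
Allowable strength R_n/Ω = 204.7 / 2 = 102 kN.

102 kN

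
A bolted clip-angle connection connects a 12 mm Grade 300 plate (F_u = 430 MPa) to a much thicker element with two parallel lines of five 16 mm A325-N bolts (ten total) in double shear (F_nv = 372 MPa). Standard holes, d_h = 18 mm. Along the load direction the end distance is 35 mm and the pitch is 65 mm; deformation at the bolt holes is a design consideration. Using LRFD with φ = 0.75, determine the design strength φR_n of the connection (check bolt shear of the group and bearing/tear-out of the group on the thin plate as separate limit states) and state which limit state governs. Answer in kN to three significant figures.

1120 kN (bolt shear governs)

Bolt shear: A_b = π·16²/4 = 201.1 mm²; R_n = 372 × 201.1 × 10 × 2 / 1000 = 1496 kN → 0.75 × 1496 = 1120 kN.
Bearing (1.2 l_c t F_u ≤ 2.4 d t F_u): upper limit = 2.4·16·12·430 / 1000 = 198.1 kN.
  Edge l_c = 35 − 18/2 = 26 → r_n = 161 kN; interior l_c = 65 − 18 = 47 → r_n = 198.1 kN.
  R_n,bearing = 2·161 + 8·198.1 = 1907 kN → 0.75 × 1907 = 1430 kN.
Bolt shear governs: 1120 kN.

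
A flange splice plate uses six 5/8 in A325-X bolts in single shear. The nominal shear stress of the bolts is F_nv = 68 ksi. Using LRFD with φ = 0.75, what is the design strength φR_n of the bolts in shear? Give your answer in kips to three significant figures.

A_b = π × 0.625² / 4 = 0.3068 in².
R_n = F_nv · A_b · n · n_s = 68 × 0.3068 × 6 × 1 = 125.2 kips.
Design strength φR_n = 0.75 × 125.2 = 93.9 kips.

93.9 kips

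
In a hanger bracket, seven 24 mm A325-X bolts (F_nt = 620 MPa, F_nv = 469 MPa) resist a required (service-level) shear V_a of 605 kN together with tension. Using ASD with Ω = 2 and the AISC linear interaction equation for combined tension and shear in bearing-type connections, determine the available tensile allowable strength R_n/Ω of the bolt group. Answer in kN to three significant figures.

476 kN

A_b = π·24²/4 = 452.4 mm²; f_rv = 605 × 1000 / (7 × 452.4) = 191 MPa.
F'_nt = 1.3 F_nt − (Ω F_nt / F_nv) f_rv = 1.3·620 − (2·620/469)·191 = 300.9 MPa, capped at F_nt → F'_nt = 300.9 MPa.
R_n = F'_nt · A_b · n = 300.9 × 452.4 × 7 / 1000 = 952.8 kN.
Allowable strength R_n/Ω = 952.8 / 2 = 476 kN.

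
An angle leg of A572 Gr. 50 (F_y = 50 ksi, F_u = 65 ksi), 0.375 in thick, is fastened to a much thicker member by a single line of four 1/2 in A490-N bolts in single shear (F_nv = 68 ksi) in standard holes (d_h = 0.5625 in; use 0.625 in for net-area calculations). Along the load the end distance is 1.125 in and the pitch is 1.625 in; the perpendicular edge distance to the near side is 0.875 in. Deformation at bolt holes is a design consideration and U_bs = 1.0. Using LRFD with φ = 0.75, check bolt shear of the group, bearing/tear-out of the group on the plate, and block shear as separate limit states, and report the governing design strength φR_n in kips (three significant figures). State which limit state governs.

Bolt shear: A_b = π·0.5²/4 = 0.1963 in²; R_n = 68 × 0.1963 × 4 × 1 = 53.41 kips → 0.75 × 53.41 = 40.1 kips.
Bearing: edge l_c = 0.8438, r_n = 24.68 kips; interior l_c = 1.062, r_n = 29.25 kips; R_n = 24.68 + 3·29.25 = 112.4 kips → 84.3 kips.
Block shear: A_gv = 2.25, A_nv = 1.43, A_nt = 0.2109 in²; R_n = min(0.6F_uA_nv, 0.6F_yA_gv) + U_bs·F_u·A_nt = 69.47 kips → 52.1 kips.
Bolt shear governs: 40.1 kips.

40.1 kips (bolt shear governs)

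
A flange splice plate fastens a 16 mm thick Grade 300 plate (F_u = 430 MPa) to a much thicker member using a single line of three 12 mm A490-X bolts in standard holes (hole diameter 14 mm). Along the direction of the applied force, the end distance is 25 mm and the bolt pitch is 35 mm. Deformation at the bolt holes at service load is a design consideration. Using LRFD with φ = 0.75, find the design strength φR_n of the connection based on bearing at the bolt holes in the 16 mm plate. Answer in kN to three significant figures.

372 kN

Per bolt r_n = 1.2 l_c t F_u ≤ 2.4 d t F_u; upper limit = 2.4 × 12 × 16 × 430 / 1000 = 198.1 kN.
Edge bolt: l_c = 25 − 14/2 = 18 mm → 1.2 × 18 × 16 × 430 / 1000 = 148.6 → r_n = 148.6 kN.
Interior bolts: l_c = 35 − 14 = 21 mm → 1.2 × 21 × 16 × 430 / 1000 = 173.4 → r_n = 173.4 kN.
R_n = 1 × 148.6 + 2 × 173.4 = 495.4 kN.
Design strength φR_n = 0.75 × 495.4 = 372 kN.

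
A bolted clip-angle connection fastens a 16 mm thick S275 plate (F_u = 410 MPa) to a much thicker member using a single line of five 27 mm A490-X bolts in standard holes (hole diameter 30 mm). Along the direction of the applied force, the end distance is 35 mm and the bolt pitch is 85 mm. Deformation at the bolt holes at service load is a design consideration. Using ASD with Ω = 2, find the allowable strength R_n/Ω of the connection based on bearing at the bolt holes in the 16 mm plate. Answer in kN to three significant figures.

929 kN

Per bolt r_n = 1.2 l_c t F_u ≤ 2.4 d t F_u; upper limit = 2.4 × 27 × 16 × 410 / 1000 = 425.1 kN.
Edge bolt: l_c = 35 − 30/2 = 20 mm → 1.2 × 20 × 16 × 410 / 1000 = 157.4 → r_n = 157.4 kN.
Interior bolts: l_c = 85 − 30 = 55 mm → 1.2 × 55 × 16 × 410 / 1000 = 433 → r_n = 425.1 kN.
R_n = 1 × 157.4 + 4 × 425.1 = 1858 kN.
Allowable strength R_n/Ω = 1858 / 2 = 929 kN.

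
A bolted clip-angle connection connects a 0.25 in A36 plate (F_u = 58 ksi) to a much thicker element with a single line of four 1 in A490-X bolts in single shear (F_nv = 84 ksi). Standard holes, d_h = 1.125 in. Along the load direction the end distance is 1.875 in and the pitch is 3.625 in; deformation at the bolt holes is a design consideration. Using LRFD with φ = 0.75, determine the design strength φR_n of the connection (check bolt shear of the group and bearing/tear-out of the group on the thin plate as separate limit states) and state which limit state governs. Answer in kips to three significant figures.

95.4 kips (bearing governs)

Bolt shear: A_b = π·1²/4 = 0.7854 in²; R_n = 84 × 0.7854 × 4 × 1 = 263.9 kips → 0.75 × 263.9 = 198 kips.
Bearing (1.2 l_c t F_u ≤ 2.4 d t F_u): upper limit = 2.4·1·0.25·58 = 34.8 kips.
  Edge l_c = 1.875 − 1.125/2 = 1.312 → r_n = 22.84 kips; interior l_c = 3.625 − 1.125 = 2.5 → r_n = 34.8 kips.
  R_n,bearing = 1·22.84 + 3·34.8 = 127.2 kips → 0.75 × 127.2 = 95.4 kips.
Bearing governs: 95.4 kips.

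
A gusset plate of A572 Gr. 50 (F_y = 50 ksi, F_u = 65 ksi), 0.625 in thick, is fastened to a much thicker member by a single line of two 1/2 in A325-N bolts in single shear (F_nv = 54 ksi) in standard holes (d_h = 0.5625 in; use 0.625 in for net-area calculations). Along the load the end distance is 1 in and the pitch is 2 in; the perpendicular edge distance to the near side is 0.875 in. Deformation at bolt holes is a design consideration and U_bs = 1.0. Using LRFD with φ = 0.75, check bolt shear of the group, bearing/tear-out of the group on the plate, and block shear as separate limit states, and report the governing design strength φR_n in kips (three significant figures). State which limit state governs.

15.9 kips (bolt shear governs)

Bolt shear: A_b = π·0.5²/4 = 0.1963 in²; R_n = 54 × 0.1963 × 2 × 1 = 21.21 kips → 0.75 × 21.21 = 15.9 kips.
Bearing: edge l_c = 0.7188, r_n = 35.04 kips; interior l_c = 1.438, r_n = 48.75 kips; R_n = 35.04 + 1·48.75 = 83.79 kips → 62.8 kips.
Block shear: A_gv = 1.875, A_nv = 1.289, A_nt = 0.3516 in²; R_n = min(0.6F_uA_nv, 0.6F_yA_gv) + U_bs·F_u·A_nt = 73.12 kips → 54.8 kips.
Bolt shear governs: 15.9 kips.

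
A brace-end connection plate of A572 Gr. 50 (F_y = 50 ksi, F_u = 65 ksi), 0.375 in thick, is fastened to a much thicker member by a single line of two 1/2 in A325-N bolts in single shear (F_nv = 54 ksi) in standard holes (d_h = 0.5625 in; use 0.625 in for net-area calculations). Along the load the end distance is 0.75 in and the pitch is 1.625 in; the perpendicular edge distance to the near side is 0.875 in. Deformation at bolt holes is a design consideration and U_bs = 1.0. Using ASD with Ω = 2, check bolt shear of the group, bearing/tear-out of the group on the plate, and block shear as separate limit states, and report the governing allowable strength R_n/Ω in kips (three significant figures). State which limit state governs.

10.6 kips (bolt shear governs)

Bolt shear: A_b = π·0.5²/4 = 0.1963 in²; R_n = 54 × 0.1963 × 2 × 1 = 21.21 kips → 21.21 / 2 = 10.6 kips.
Bearing: edge l_c = 0.4688, r_n = 13.71 kips; interior l_c = 1.062, r_n = 29.25 kips; R_n = 13.71 + 1·29.25 = 42.96 kips → 21.5 kips.
Block shear: A_gv = 0.8906, A_nv = 0.5391, A_nt = 0.2109 in²; R_n = min(0.6F_uA_nv, 0.6F_yA_gv) + U_bs·F_u·A_nt = 34.73 kips → 17.4 kips.
Bolt shear governs: 10.6 kips.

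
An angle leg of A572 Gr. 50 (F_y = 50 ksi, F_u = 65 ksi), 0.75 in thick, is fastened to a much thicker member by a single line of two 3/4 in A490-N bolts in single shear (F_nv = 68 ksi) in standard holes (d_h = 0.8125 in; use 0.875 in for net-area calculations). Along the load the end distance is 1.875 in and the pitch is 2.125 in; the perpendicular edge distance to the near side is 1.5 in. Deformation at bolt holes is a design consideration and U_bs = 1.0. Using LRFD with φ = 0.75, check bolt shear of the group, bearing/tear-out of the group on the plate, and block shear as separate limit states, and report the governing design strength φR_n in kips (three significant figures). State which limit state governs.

Bolt shear: A_b = π·0.75²/4 = 0.4418 in²; R_n = 68 × 0.4418 × 2 × 1 = 60.08 kips → 0.75 × 60.08 = 45.1 kips.
Bearing: edge l_c = 1.469, r_n = 85.92 kips; interior l_c = 1.312, r_n = 76.78 kips; R_n = 85.92 + 1·76.78 = 162.7 kips → 122 kips.
Block shear: A_gv = 3, A_nv = 2.016, A_nt = 0.7969 in²; R_n = min(0.6F_uA_nv, 0.6F_yA_gv) + U_bs·F_u·A_nt = 130.4 kips → 97.8 kips.
Bolt shear governs: 45.1 kips.

45.1 kips (bolt shear governs)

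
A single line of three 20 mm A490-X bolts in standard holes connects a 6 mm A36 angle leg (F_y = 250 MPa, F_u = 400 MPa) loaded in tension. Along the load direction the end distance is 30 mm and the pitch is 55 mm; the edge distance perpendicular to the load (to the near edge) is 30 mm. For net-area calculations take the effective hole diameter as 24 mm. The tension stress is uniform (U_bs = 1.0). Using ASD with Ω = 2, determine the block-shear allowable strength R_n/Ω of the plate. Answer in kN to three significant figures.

79.2 kN

Shear plane L_v = 30 + 2·55 = 140 mm; A_gv = 140 × 6 = 840 mm².
A_nv = (140 − 2.5·24) × 6 = 480 mm².
A_nt = (30 − 0.5·24) × 6 = 108 mm².
0.6 F_u A_nv = 115.2 kN; 0.6 F_y A_gv = 126 kN → shear rupture governs the shear term.
R_n = 115.2 + 1.0 × 400 × 108 / 1000 = 158.4 kN.
Allowable strength R_n/Ω = 158.4 / 2 = 79.2 kN.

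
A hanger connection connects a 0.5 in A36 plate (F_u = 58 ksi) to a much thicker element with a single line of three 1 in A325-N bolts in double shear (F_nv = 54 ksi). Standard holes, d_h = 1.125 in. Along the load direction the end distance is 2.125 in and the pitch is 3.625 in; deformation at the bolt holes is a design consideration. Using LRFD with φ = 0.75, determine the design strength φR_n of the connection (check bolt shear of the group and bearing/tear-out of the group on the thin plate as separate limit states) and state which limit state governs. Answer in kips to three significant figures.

Bolt shear: A_b = π·1²/4 = 0.7854 in²; R_n = 54 × 0.7854 × 3 × 2 = 254.5 kips → 0.75 × 254.5 = 191 kips.
Bearing (1.2 l_c t F_u ≤ 2.4 d t F_u): upper limit = 2.4·1·0.5·58 = 69.6 kips.
  Edge l_c = 2.125 − 1.125/2 = 1.562 → r_n = 54.38 kips; interior l_c = 3.625 − 1.125 = 2.5 → r_n = 69.6 kips.
  R_n,bearing = 1·54.38 + 2·69.6 = 193.6 kips → 0.75 × 193.6 = 145 kips.
Bearing governs: 145 kips.

145 kips (bearing governs)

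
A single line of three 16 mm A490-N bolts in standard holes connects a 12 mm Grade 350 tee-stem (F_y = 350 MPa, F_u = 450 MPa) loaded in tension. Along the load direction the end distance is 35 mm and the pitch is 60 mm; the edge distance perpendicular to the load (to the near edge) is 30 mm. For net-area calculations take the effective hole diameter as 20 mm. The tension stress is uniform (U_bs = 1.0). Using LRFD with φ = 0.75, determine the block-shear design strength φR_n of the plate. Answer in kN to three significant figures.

Shear plane L_v = 35 + 2·60 = 155 mm; A_gv = 155 × 12 = 1860 mm².
A_nv = (155 − 2.5·20) × 12 = 1260 mm².
A_nt = (30 − 0.5·20) × 12 = 240 mm².
0.6 F_u A_nv = 340.2 kN; 0.6 F_y A_gv = 390.6 kN → shear rupture governs the shear term.
R_n = 340.2 + 1.0 × 450 × 240 / 1000 = 448.2 kN.
Design strength φR_n = 0.75 × 448.2 = 336 kN.

336 kN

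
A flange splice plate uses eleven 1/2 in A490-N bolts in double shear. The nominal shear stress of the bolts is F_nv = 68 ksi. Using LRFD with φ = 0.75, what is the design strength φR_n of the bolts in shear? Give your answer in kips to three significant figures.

A_b = π × 0.5² / 4 = 0.1963 in².
R_n = F_nv · A_b · n · n_s = 68 × 0.1963 × 11 × 2 = 293.7 kips.
Design strength φR_n = 0.75 × 293.7 = 220 kips.

220 kips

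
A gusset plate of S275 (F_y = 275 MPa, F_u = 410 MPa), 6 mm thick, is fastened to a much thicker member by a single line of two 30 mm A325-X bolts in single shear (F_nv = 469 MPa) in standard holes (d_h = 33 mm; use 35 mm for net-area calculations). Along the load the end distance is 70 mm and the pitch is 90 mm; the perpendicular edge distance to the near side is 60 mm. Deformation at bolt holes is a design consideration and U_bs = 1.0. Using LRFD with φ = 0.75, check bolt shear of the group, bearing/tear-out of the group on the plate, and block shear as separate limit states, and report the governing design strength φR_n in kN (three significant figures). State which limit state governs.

Bolt shear: A_b = π·30²/4 = 706.9 mm²; R_n = 469 × 706.9 × 2 × 1 / 1000 = 663 kN → 0.75 × 663 = 497 kN.
Bearing: edge l_c = 53.5, r_n = 157.9 kN; interior l_c = 57, r_n = 168.3 kN; R_n = 157.9 + 1·168.3 = 326.2 kN → 245 kN.
Block shear: A_gv = 960, A_nv = 645, A_nt = 255 mm²; R_n = min(0.6F_uA_nv, 0.6F_yA_gv) + U_bs·F_u·A_nt = 262.9 kN → 197 kN.
Block shear governs: 197 kN.

197 kN (block shear governs)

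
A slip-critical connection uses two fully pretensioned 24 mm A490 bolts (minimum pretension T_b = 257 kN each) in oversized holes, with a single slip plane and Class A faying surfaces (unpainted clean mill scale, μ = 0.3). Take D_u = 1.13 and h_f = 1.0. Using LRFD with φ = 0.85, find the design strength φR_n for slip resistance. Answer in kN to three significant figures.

R_n = μ · D_u · h_f · T_b · n_s · n_b = 0.3 × 1.13 × 1.0 × 257 × 1 × 2 = 174.2 kN.
Design strength φR_n = 0.85 × 174.2 = 148 kN.

148 kN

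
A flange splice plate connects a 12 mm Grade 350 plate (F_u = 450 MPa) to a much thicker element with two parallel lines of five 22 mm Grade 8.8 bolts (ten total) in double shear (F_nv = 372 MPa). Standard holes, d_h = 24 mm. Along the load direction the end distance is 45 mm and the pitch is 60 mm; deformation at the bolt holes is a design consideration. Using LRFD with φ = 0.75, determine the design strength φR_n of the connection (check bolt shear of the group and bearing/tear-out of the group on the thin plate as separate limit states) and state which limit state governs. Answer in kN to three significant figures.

Bolt shear: A_b = π·22²/4 = 380.1 mm²; R_n = 372 × 380.1 × 10 × 2 / 1000 = 2828 kN → 0.75 × 2828 = 2120 kN.
Bearing (1.2 l_c t F_u ≤ 2.4 d t F_u): upper limit = 2.4·22·12·450 / 1000 = 285.1 kN.
  Edge l_c = 45 − 24/2 = 33 → r_n = 213.8 kN; interior l_c = 60 − 24 = 36 → r_n = 233.3 kN.
  R_n,bearing = 2·213.8 + 8·233.3 = 2294 kN → 0.75 × 2294 = 1720 kN.
Bearing governs: 1720 kN.

1720 kN (bearing governs)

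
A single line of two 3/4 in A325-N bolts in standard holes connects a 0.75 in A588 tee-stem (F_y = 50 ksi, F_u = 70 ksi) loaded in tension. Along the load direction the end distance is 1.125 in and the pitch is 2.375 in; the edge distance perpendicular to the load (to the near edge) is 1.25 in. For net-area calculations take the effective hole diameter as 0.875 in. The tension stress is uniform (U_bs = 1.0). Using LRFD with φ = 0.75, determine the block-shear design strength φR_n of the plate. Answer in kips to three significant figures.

Shear plane L_v = 1.125 + 1·2.375 = 3.5 in; A_gv = 3.5 × 0.75 = 2.625 in².
A_nv = (3.5 − 1.5·0.875) × 0.75 = 1.641 in².
A_nt = (1.25 − 0.5·0.875) × 0.75 = 0.6094 in².
0.6 F_u A_nv = 68.91 kips; 0.6 F_y A_gv = 78.75 kips → shear rupture governs the shear term.
R_n = 68.91 + 1.0 × 70 × 0.6094 = 111.6 kips.
Design strength φR_n = 0.75 × 111.6 = 83.7 kips.

83.7 kips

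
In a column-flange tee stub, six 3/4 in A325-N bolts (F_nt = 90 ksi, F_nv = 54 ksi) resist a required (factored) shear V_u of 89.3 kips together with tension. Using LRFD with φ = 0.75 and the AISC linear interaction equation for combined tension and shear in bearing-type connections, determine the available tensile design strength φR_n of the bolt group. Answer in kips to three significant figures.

A_b = π·0.75²/4 = 0.4418 in²; f_rv = 89.3 / (6 × 0.4418) = 33.69 ksi.
F'_nt = 1.3 F_nt − (F_nt / φF_nv) f_rv = 1.3·90 − (90/(0.75·54))·33.69 = 42.14 ksi, capped at F_nt → F'_nt = 42.14 ksi.
R_n = F'_nt · A_b · n = 42.14 × 0.4418 × 6 = 111.7 kips.
Design strength φR_n = 0.75 × 111.7 = 83.8 kips.

83.8 kips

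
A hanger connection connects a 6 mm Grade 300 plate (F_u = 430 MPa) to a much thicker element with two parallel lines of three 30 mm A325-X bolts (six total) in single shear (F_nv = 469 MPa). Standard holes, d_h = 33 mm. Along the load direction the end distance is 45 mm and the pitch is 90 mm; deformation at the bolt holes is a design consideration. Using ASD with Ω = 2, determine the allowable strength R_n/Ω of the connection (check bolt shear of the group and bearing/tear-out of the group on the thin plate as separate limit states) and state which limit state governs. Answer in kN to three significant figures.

Bolt shear: A_b = π·30²/4 = 706.9 mm²; R_n = 469 × 706.9 × 6 × 1 / 1000 = 1989 kN → 1989 / 2 = 995 kN.
Bearing (1.2 l_c t F_u ≤ 2.4 d t F_u): upper limit = 2.4·30·6·430 / 1000 = 185.8 kN.
  Edge l_c = 45 − 33/2 = 28.5 → r_n = 88.24 kN; interior l_c = 90 − 33 = 57 → r_n = 176.5 kN.
  R_n,bearing = 2·88.24 + 4·176.5 = 882.4 kN → 882.4 / 2 = 441 kN.
Bearing governs: 441 kN.

441 kN (bearing governs)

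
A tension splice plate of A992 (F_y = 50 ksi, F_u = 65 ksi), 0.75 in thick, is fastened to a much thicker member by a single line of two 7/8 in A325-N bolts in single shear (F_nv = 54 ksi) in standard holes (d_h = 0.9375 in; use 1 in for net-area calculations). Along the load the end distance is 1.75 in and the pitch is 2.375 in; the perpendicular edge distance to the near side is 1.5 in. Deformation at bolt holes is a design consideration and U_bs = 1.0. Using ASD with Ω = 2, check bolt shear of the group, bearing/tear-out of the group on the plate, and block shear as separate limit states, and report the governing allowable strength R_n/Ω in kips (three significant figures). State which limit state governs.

32.5 kips (bolt shear governs)

Bolt shear: A_b = π·0.875²/4 = 0.6013 in²; R_n = 54 × 0.6013 × 2 × 1 = 64.94 kips → 64.94 / 2 = 32.5 kips.
Bearing: edge l_c = 1.281, r_n = 74.95 kips; interior l_c = 1.438, r_n = 84.09 kips; R_n = 74.95 + 1·84.09 = 159 kips → 79.5 kips.
Block shear: A_gv = 3.094, A_nv = 1.969, A_nt = 0.75 in²; R_n = min(0.6F_uA_nv, 0.6F_yA_gv) + U_bs·F_u·A_nt = 125.5 kips → 62.8 kips.
Bolt shear governs: 32.5 kips.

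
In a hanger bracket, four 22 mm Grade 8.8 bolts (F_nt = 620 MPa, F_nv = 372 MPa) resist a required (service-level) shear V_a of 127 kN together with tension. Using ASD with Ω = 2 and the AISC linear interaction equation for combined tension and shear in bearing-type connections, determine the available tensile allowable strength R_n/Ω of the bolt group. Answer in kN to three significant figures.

401 kN

A_b = π·22²/4 = 380.1 mm²; f_rv = 127 × 1000 / (4 × 380.1) = 83.52 MPa.
F'_nt = 1.3 F_nt − (Ω F_nt / F_nv) f_rv = 1.3·620 − (2·620/372)·83.52 = 527.6 MPa, capped at F_nt → F'_nt = 527.6 MPa.
R_n = F'_nt · A_b · n = 527.6 × 380.1 × 4 / 1000 = 802.2 kN.
Allowable strength R_n/Ω = 802.2 / 2 = 401 kN.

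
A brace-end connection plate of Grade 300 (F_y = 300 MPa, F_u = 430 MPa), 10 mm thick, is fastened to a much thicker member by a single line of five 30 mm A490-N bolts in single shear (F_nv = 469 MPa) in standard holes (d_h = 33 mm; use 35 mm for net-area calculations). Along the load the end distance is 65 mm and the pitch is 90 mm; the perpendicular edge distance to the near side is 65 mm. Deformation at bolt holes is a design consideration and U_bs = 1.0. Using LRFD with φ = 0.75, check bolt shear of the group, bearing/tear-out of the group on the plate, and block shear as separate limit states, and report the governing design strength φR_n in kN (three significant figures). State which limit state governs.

Bolt shear: A_b = π·30²/4 = 706.9 mm²; R_n = 469 × 706.9 × 5 × 1 / 1000 = 1658 kN → 0.75 × 1658 = 1240 kN.
Bearing: edge l_c = 48.5, r_n = 250.3 kN; interior l_c = 57, r_n = 294.1 kN; R_n = 250.3 + 4·294.1 = 1427 kN → 1070 kN.
Block shear: A_gv = 4250, A_nv = 2675, A_nt = 475 mm²; R_n = min(0.6F_uA_nv, 0.6F_yA_gv) + U_bs·F_u·A_nt = 894.4 kN → 671 kN.
Block shear governs: 671 kN.

671 kN (block shear governs)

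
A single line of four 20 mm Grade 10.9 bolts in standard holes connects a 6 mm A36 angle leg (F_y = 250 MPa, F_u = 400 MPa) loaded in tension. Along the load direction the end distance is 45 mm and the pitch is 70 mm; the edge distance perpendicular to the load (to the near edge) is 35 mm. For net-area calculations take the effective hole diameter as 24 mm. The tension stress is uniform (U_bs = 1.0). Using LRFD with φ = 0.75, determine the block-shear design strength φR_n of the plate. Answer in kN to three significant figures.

Shear plane L_v = 45 + 3·70 = 255 mm; A_gv = 255 × 6 = 1530 mm².
A_nv = (255 − 3.5·24) × 6 = 1026 mm².
A_nt = (35 − 0.5·24) × 6 = 138 mm².
0.6 F_u A_nv = 246.2 kN; 0.6 F_y A_gv = 229.5 kN → shear yielding governs the shear term.
R_n = 229.5 + 1.0 × 400 × 138 / 1000 = 284.7 kN.
Design strength φR_n = 0.75 × 284.7 = 214 kN.

214 kN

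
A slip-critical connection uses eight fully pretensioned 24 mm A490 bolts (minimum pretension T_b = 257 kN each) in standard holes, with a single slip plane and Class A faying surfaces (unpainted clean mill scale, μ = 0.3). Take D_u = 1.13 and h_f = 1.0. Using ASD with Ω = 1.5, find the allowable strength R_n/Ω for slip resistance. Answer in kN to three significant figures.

R_n = μ · D_u · h_f · T_b · n_s · n_b = 0.3 × 1.13 × 1.0 × 257 × 1 × 8 = 697 kN.
Allowable strength R_n/Ω = 697 / 1.5 = 465 kN.

465 kN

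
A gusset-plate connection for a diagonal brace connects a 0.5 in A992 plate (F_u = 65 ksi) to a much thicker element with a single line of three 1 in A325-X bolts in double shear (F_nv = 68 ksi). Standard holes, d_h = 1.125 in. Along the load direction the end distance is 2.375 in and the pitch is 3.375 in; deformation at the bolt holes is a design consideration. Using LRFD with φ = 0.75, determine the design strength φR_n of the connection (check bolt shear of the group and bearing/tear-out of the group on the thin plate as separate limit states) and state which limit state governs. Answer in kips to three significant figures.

170 kips (bearing governs)

Bolt shear: A_b = π·1²/4 = 0.7854 in²; R_n = 68 × 0.7854 × 3 × 2 = 320.4 kips → 0.75 × 320.4 = 240 kips.
Bearing (1.2 l_c t F_u ≤ 2.4 d t F_u): upper limit = 2.4·1·0.5·65 = 78 kips.
  Edge l_c = 2.375 − 1.125/2 = 1.812 → r_n = 70.69 kips; interior l_c = 3.375 − 1.125 = 2.25 → r_n = 78 kips.
  R_n,bearing = 1·70.69 + 2·78 = 226.7 kips → 0.75 × 226.7 = 170 kips.
Bearing governs: 170 kips.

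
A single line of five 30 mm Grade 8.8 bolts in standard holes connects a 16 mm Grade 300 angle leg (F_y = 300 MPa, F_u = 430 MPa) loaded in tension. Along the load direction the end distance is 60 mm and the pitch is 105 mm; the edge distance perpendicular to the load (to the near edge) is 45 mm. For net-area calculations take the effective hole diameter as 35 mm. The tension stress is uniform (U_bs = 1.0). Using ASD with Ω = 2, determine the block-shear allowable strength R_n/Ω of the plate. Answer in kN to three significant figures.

760 kN

Shear plane L_v = 60 + 4·105 = 480 mm; A_gv = 480 × 16 = 7680 mm².
A_nv = (480 − 4.5·35) × 16 = 5160 mm².
A_nt = (45 − 0.5·35) × 16 = 440 mm².
0.6 F_u A_nv = 1331 kN; 0.6 F_y A_gv = 1382 kN → shear rupture governs the shear term.
R_n = 1331 + 1.0 × 430 × 440 / 1000 = 1520 kN.
Allowable strength R_n/Ω = 1520 / 2 = 760 kN.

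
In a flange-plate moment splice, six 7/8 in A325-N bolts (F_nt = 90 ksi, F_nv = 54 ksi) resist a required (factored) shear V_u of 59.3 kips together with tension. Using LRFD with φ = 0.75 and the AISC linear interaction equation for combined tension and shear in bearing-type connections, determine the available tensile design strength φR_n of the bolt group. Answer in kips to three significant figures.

A_b = π·0.875²/4 = 0.6013 in²; f_rv = 59.3 / (6 × 0.6013) = 16.44 ksi.
F'_nt = 1.3 F_nt − (F_nt / φF_nv) f_rv = 1.3·90 − (90/(0.75·54))·16.44 = 80.48 ksi, capped at F_nt → F'_nt = 80.48 ksi.
R_n = F'_nt · A_b · n = 80.48 × 0.6013 × 6 = 290.3 kips.
Design strength φR_n = 0.75 × 290.3 = 218 kips.

218 kips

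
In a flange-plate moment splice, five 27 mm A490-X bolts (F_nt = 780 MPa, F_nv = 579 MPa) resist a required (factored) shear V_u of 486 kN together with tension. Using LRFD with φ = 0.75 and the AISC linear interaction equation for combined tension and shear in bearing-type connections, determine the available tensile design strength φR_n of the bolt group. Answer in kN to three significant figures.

A_b = π·27²/4 = 572.6 mm²; f_rv = 486 × 1000 / (5 × 572.6) = 169.8 MPa.
F'_nt = 1.3 F_nt − (F_nt / φF_nv) f_rv = 1.3·780 − (780/(0.75·579))·169.8 = 709.1 MPa, capped at F_nt → F'_nt = 709.1 MPa.
R_n = F'_nt · A_b · n = 709.1 × 572.6 × 5 / 1000 = 2030 kN.
Design strength φR_n = 0.75 × 2030 = 1520 kN.

1520 kN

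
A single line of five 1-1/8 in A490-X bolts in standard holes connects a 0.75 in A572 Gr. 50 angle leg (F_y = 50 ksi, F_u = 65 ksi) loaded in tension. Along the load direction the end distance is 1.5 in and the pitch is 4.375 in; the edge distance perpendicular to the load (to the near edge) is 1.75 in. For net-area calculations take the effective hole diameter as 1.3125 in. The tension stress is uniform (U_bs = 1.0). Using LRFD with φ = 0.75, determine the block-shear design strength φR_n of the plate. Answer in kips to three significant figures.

Shear plane L_v = 1.5 + 4·4.375 = 19 in; A_gv = 19 × 0.75 = 14.25 in².
A_nv = (19 − 4.5·1.3125) × 0.75 = 9.82 in².
A_nt = (1.75 − 0.5·1.3125) × 0.75 = 0.8203 in².
0.6 F_u A_nv = 383 kips; 0.6 F_y A_gv = 427.5 kips → shear rupture governs the shear term.
R_n = 383 + 1.0 × 65 × 0.8203 = 436.3 kips.
Design strength φR_n = 0.75 × 436.3 = 327 kips.

327 kips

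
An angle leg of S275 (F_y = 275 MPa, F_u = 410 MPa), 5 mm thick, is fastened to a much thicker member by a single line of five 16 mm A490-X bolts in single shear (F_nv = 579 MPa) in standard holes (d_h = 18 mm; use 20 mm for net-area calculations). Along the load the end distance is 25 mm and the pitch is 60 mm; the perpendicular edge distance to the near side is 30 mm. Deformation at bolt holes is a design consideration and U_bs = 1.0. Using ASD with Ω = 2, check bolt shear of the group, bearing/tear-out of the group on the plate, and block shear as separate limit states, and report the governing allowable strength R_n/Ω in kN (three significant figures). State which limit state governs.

128 kN (block shear governs)

Bolt shear: A_b = π·16²/4 = 201.1 mm²; R_n = 579 × 201.1 × 5 × 1 / 1000 = 582.1 kN → 582.1 / 2 = 291 kN.
Bearing: edge l_c = 16, r_n = 39.36 kN; interior l_c = 42, r_n = 78.72 kN; R_n = 39.36 + 4·78.72 = 354.2 kN → 177 kN.
Block shear: A_gv = 1325, A_nv = 875, A_nt = 100 mm²; R_n = min(0.6F_uA_nv, 0.6F_yA_gv) + U_bs·F_u·A_nt = 256.2 kN → 128 kN.
Block shear governs: 128 kN.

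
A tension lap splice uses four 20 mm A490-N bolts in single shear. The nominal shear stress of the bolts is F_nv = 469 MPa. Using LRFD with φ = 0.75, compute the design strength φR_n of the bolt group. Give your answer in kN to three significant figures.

A_b = π × 20² / 4 = 314.2 mm².
R_n = F_nv · A_b · n · n_s = 469 × 314.2 × 4 × 1 / 1000 = 589.4 kN.
Design strength φR_n = 0.75 × 589.4 = 442 kN.

442 kN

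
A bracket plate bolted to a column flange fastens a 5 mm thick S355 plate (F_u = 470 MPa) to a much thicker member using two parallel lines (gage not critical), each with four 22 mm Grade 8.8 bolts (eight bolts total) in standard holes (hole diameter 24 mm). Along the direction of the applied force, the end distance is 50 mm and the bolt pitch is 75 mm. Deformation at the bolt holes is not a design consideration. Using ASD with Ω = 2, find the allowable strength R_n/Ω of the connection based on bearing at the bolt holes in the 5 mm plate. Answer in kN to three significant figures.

Per bolt r_n = 1.5 l_c t F_u ≤ 3.0 d t F_u; upper limit = 3.0 × 22 × 5 × 470 / 1000 = 155.1 kN.
Edge bolt: l_c = 50 − 24/2 = 38 mm → 1.5 × 38 × 5 × 470 / 1000 = 133.9 → r_n = 133.9 kN.
Interior bolts: l_c = 75 − 24 = 51 mm → 1.5 × 51 × 5 × 470 / 1000 = 179.8 → r_n = 155.1 kN.
R_n = 2 × 133.9 + 6 × 155.1 = 1198 kN.
Allowable strength R_n/Ω = 1198 / 2 = 599 kN.

599 kN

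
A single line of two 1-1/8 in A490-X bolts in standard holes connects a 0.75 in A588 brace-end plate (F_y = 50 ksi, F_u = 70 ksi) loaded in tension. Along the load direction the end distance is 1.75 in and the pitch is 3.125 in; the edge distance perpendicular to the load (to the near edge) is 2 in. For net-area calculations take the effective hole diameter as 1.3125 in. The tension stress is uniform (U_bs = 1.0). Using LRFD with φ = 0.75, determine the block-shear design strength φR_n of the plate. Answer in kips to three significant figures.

122 kips

Shear plane L_v = 1.75 + 1·3.125 = 4.875 in; A_gv = 4.875 × 0.75 = 3.656 in².
A_nv = (4.875 − 1.5·1.3125) × 0.75 = 2.18 in².
A_nt = (2 − 0.5·1.3125) × 0.75 = 1.008 in².
0.6 F_u A_nv = 91.55 kips; 0.6 F_y A_gv = 109.7 kips → shear rupture governs the shear term.
R_n = 91.55 + 1.0 × 70 × 1.008 = 162.1 kips.
Design strength φR_n = 0.75 × 162.1 = 122 kips.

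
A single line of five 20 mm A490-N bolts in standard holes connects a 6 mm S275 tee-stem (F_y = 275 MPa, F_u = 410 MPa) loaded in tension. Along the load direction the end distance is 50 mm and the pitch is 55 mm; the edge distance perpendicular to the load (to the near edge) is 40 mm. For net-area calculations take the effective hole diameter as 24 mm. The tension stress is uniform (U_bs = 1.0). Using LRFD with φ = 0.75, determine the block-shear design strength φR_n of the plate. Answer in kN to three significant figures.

231 kN

Shear plane L_v = 50 + 4·55 = 270 mm; A_gv = 270 × 6 = 1620 mm².
A_nv = (270 − 4.5·24) × 6 = 972 mm².
A_nt = (40 − 0.5·24) × 6 = 168 mm².
0.6 F_u A_nv = 239.1 kN; 0.6 F_y A_gv = 267.3 kN → shear rupture governs the shear term.
R_n = 239.1 + 1.0 × 410 × 168 / 1000 = 308 kN.
Design strength φR_n = 0.75 × 308 = 231 kN.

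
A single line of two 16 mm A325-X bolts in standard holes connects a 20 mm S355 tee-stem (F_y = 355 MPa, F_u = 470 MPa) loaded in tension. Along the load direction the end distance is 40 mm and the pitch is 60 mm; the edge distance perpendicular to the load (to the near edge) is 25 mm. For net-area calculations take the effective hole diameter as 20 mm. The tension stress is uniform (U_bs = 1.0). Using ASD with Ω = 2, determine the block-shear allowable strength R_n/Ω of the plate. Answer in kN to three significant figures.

Shear plane L_v = 40 + 1·60 = 100 mm; A_gv = 100 × 20 = 2000 mm².
A_nv = (100 − 1.5·20) × 20 = 1400 mm².
A_nt = (25 − 0.5·20) × 20 = 300 mm².
0.6 F_u A_nv = 394.8 kN; 0.6 F_y A_gv = 426 kN → shear rupture governs the shear term.
R_n = 394.8 + 1.0 × 470 × 300 / 1000 = 535.8 kN.
Allowable strength R_n/Ω = 535.8 / 2 = 268 kN.

268 kN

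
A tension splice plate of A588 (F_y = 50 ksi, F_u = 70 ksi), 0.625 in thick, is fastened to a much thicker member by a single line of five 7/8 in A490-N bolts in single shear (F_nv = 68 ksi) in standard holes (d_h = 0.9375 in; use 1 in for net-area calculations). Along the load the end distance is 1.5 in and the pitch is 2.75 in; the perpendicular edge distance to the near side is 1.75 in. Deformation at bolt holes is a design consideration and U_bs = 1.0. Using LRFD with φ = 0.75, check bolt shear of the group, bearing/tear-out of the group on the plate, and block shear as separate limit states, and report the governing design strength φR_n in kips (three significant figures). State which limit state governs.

153 kips (bolt shear governs)

Bolt shear: A_b = π·0.875²/4 = 0.6013 in²; R_n = 68 × 0.6013 × 5 × 1 = 204.4 kips → 0.75 × 204.4 = 153 kips.
Bearing: edge l_c = 1.031, r_n = 54.14 kips; interior l_c = 1.812, r_n = 91.88 kips; R_n = 54.14 + 4·91.88 = 421.6 kips → 316 kips.
Block shear: A_gv = 7.812, A_nv = 5, A_nt = 0.7812 in²; R_n = min(0.6F_uA_nv, 0.6F_yA_gv) + U_bs·F_u·A_nt = 264.7 kips → 199 kips.
Bolt shear governs: 153 kips.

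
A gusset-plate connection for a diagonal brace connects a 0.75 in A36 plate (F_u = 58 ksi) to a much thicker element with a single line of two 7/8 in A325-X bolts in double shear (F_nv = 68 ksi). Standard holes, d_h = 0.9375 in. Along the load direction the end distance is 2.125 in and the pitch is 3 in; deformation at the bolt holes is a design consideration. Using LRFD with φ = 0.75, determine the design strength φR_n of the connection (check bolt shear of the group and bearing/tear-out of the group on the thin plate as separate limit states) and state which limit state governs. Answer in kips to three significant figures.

123 kips (bolt shear governs)

Bolt shear: A_b = π·0.875²/4 = 0.6013 in²; R_n = 68 × 0.6013 × 2 × 2 = 163.6 kips → 0.75 × 163.6 = 123 kips.
Bearing (1.2 l_c t F_u ≤ 2.4 d t F_u): upper limit = 2.4·0.875·0.75·58 = 91.35 kips.
  Edge l_c = 2.125 − 0.9375/2 = 1.656 → r_n = 86.46 kips; interior l_c = 3 − 0.9375 = 2.062 → r_n = 91.35 kips.
  R_n,bearing = 1·86.46 + 1·91.35 = 177.8 kips → 0.75 × 177.8 = 133 kips.
Bolt shear governs: 123 kips.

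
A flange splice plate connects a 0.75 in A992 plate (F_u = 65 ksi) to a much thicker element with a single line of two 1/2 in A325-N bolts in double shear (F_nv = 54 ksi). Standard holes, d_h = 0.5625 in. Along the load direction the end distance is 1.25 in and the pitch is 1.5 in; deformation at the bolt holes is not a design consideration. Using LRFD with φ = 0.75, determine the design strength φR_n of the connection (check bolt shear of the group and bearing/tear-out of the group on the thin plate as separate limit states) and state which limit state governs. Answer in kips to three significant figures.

Bolt shear: A_b = π·0.5²/4 = 0.1963 in²; R_n = 54 × 0.1963 × 2 × 2 = 42.41 kips → 0.75 × 42.41 = 31.8 kips.
Bearing (1.5 l_c t F_u ≤ 3.0 d t F_u): upper limit = 3.0·0.5·0.75·65 = 73.12 kips.
  Edge l_c = 1.25 − 0.5625/2 = 0.9688 → r_n = 70.84 kips; interior l_c = 1.5 − 0.5625 = 0.9375 → r_n = 68.55 kips.
  R_n,bearing = 1·70.84 + 1·68.55 = 139.4 kips → 0.75 × 139.4 = 105 kips.
Bolt shear governs: 31.8 kips.

31.8 kips (bolt shear governs)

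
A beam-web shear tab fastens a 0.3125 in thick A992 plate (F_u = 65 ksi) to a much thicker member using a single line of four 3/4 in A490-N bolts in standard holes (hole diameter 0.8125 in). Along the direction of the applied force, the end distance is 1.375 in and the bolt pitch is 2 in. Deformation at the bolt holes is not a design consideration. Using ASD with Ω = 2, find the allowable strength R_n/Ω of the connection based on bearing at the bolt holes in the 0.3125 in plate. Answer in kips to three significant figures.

Per bolt r_n = 1.5 l_c t F_u ≤ 3.0 d t F_u; upper limit = 3.0 × 0.75 × 0.3125 × 65 = 45.7 kips.
Edge bolt: l_c = 1.375 − 0.8125/2 = 0.9688 in → 1.5 × 0.9688 × 0.3125 × 65 = 29.52 → r_n = 29.52 kips.
Interior bolts: l_c = 2 − 0.8125 = 1.188 in → 1.5 × 1.188 × 0.3125 × 65 = 36.18 → r_n = 36.18 kips.
R_n = 1 × 29.52 + 3 × 36.18 = 138.1 kips.
Allowable strength R_n/Ω = 138.1 / 2 = 69 kips.

69 kips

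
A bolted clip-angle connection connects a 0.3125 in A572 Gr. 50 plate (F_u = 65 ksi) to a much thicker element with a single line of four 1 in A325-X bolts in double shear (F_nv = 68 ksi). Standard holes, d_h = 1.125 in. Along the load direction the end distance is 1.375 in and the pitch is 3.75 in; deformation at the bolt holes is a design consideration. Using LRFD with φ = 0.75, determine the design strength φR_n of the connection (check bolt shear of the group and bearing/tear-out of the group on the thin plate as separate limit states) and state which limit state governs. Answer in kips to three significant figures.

Bolt shear: A_b = π·1²/4 = 0.7854 in²; R_n = 68 × 0.7854 × 4 × 2 = 427.3 kips → 0.75 × 427.3 = 320 kips.
Bearing (1.2 l_c t F_u ≤ 2.4 d t F_u): upper limit = 2.4·1·0.3125·65 = 48.75 kips.
  Edge l_c = 1.375 − 1.125/2 = 0.8125 → r_n = 19.8 kips; interior l_c = 3.75 − 1.125 = 2.625 → r_n = 48.75 kips.
  R_n,bearing = 1·19.8 + 3·48.75 = 166.1 kips → 0.75 × 166.1 = 125 kips.
Bearing governs: 125 kips.

125 kips (bearing governs)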